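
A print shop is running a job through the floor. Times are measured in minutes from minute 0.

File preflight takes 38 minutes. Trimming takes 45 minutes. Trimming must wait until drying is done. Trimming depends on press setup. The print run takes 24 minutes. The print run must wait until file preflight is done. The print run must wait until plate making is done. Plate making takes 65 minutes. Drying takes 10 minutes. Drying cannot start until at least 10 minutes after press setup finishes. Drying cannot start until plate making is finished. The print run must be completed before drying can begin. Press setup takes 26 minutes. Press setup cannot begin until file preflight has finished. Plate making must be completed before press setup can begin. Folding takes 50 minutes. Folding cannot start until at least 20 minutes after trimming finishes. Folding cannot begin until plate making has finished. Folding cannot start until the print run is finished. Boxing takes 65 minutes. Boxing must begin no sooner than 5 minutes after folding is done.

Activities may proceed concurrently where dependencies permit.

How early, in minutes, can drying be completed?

111

Nothing blocks plate making, so it runs from minute 0 to minute 65.
File preflight can start immediately at minute 0; it finishes at minute 38.
The print run has to wait for file preflight (finishes minute 38); plate making (finishes minute 65). The latest of these is minute 65, so the print run runs minute 65 to 65 + 24 = minute 89.
Press setup has to wait for file preflight (finishes minute 38); plate making (finishes minute 65). The latest of these is minute 65, so press setup runs minute 65 to 65 + 26 = minute 91.
For drying: press setup (finishes minute 91, plus 10-minute gap → minute 101); plate making (finishes minute 65); the print run (finishes minute 89). Taking the maximum gives a start of minute 101, and it finishes at 101 + 10 = minute 111.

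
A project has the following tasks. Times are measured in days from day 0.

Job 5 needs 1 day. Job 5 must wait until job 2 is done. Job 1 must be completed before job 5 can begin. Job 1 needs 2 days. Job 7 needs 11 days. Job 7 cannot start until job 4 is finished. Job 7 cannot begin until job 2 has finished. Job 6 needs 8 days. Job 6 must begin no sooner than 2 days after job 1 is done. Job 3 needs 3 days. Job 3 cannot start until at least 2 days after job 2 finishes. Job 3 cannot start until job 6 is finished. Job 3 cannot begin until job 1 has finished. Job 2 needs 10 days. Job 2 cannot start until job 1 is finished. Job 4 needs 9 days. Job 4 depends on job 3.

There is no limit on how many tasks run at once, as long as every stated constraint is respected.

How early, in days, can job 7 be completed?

37

Job 1 can start immediately at day 0; it finishes at day 2.
After job 1 (finishes day 2, plus 2-day gap → day 4), job 6 can start at day 4 and finishes at day 12.
Job 2 cannot begin until job 1 (finishes day 2). It runs from day 2 to 2 + 10 = day 12.
Job 3 needs all of job 2 (finishes day 12, plus 2-day gap → day 14); job 6 (finishes day 12); job 1 (finishes day 2). That puts its earliest start at day 14; it finishes at 14 + 3 = day 17.
Job 4 waits on job 3 (finishes day 17), so it starts at day 17 and finishes at 17 + 9 = day 26.
Job 7 has to wait for job 4 (finishes day 26); job 2 (finishes day 12). The latest of these is day 26, so job 7 runs day 26 to 26 + 11 = day 37.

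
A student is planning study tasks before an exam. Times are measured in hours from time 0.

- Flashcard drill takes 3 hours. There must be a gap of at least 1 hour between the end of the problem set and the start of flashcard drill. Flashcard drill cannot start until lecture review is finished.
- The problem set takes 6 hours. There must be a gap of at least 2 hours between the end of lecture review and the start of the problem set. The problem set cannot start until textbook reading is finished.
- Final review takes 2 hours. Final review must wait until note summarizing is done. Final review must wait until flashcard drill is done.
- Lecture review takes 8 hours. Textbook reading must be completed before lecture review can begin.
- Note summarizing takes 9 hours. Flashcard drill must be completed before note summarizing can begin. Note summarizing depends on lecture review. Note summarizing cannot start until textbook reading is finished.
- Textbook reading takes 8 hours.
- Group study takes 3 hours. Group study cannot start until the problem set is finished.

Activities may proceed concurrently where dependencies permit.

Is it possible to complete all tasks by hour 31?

No

Nothing blocks textbook reading, so it runs from hour 0 to hour 8.
After textbook reading (finishes hour 8), lecture review can start at hour 8 and finishes at hour 16.
The problem set needs all of lecture review (finishes hour 16, plus 2-hour gap → hour 18); textbook reading (finishes hour 8). That puts its earliest start at hour 18; it finishes at 18 + 6 = hour 24.
Group study cannot begin until the problem set (finishes hour 24). It runs from hour 24 to 24 + 3 = hour 27.
Flashcard drill needs all of the problem set (finishes hour 24, plus 1-hour gap → hour 25); lecture review (finishes hour 16). That puts its earliest start at hour 25; it finishes at 25 + 3 = hour 28.
For note summarizing: flashcard drill (finishes hour 28); lecture review (finishes hour 16); textbook reading (finishes hour 8). Taking the maximum gives a start of hour 28, and it finishes at 28 + 9 = hour 37.
Final review has to wait for note summarizing (finishes hour 37); flashcard drill (finishes hour 28). The latest of these is hour 37, so final review runs hour 37 to 37 + 2 = hour 39.
The earliest everything can be done is hour 39, which is after the deadline of 31, so it is not possible.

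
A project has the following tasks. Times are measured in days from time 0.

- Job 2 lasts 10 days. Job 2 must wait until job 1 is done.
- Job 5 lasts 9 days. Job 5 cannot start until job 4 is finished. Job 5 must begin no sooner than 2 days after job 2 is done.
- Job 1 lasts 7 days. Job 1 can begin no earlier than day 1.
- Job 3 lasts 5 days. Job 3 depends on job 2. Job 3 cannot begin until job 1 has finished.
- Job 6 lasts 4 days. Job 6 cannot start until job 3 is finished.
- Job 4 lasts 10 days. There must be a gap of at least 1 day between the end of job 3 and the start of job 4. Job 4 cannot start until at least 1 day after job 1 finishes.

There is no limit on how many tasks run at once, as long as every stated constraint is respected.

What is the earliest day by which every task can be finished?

Job 1 waits on its own release at day 1, so it starts at day 1 and finishes at 1 + 7 = day 8.
Job 2 waits on job 1 (finishes day 8), so it starts at day 8 and finishes at 8 + 10 = day 18.
Job 3 cannot start until job 2 (finishes day 18); job 1 (finishes day 8). The controlling bound is day 18, so job 3 finishes at 18 + 5 = day 23.
Job 6 waits on job 3 (finishes day 23), so it starts at day 23 and finishes at 23 + 4 = day 27.
Job 4 cannot start until job 3 (finishes day 23, plus 1-day gap → day 24); job 1 (finishes day 8, plus 1-day gap → day 9). The controlling bound is day 24, so job 4 finishes at 24 + 10 = day 34.
Job 5 cannot start until job 4 (finishes day 34); job 2 (finishes day 18, plus 2-day gap → day 20). The controlling bound is day 34, so job 5 finishes at 34 + 9 = day 43.
All tasks are finished once the last one completes. Finish times: Job 1 at 8, Job 2 at 18, Job 3 at 23, Job 4 at 34, Job 5 at 43, Job 6 at 27. The latest is day 43.

43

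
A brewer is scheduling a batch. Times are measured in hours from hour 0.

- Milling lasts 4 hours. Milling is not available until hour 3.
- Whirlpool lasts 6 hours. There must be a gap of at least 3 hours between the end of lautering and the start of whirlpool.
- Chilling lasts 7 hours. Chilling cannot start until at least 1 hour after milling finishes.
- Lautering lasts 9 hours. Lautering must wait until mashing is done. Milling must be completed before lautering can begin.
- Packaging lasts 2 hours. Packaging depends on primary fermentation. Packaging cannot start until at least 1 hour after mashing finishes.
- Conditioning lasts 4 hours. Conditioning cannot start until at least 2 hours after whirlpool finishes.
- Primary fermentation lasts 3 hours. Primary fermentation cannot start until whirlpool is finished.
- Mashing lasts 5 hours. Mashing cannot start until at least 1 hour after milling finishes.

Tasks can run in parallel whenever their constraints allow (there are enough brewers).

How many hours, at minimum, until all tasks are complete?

37

Milling waits on its own release at hour 3, so it starts at hour 3 and finishes at 3 + 4 = hour 7.
Chilling waits on milling (finishes hour 7, plus 1-hour gap → hour 8), so it starts at hour 8 and finishes at 8 + 7 = hour 15.
Mashing cannot begin until milling (finishes hour 7, plus 1-hour gap → hour 8). It runs from hour 8 to 8 + 5 = hour 13.
Lautering has to wait for mashing (finishes hour 13); milling (finishes hour 7). The latest of these is hour 13, so lautering runs hour 13 to 13 + 9 = hour 22.
Whirlpool cannot begin until lautering (finishes hour 22, plus 3-hour gap → hour 25). It runs from hour 25 to 25 + 6 = hour 31.
After whirlpool (finishes hour 31, plus 2-hour gap → hour 33), conditioning can start at hour 33 and finishes at hour 37.
Primary fermentation cannot begin until whirlpool (finishes hour 31). It runs from hour 31 to 31 + 3 = hour 34.
For packaging: primary fermentation (finishes hour 34); mashing (finishes hour 13, plus 1-hour gap → hour 14). Taking the maximum gives a start of hour 34, and it finishes at 34 + 2 = hour 36.
All tasks are finished once the last one completes. Finish times: Milling at 7, Mashing at 13, Lautering at 22, Whirlpool at 31, Chilling at 15, Primary fermentation at 34, Conditioning at 37, Packaging at 36. The latest is hour 37.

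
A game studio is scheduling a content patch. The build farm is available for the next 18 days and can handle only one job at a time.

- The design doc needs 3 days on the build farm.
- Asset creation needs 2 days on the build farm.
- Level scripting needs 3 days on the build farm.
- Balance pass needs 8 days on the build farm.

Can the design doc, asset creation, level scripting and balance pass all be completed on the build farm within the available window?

Running back to back, the jobs need 3 + 2 + 3 + 8 = 16 days on the build farm.
Since 16 ≤ 18, they fit within the window.

Yes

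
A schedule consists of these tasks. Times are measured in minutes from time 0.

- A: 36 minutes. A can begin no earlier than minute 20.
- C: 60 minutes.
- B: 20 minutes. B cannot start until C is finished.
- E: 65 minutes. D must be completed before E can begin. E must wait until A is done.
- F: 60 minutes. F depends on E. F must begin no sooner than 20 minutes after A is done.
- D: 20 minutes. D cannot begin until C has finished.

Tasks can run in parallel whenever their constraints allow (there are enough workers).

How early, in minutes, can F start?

Nothing blocks C, so it runs from minute 0 to minute 60.
After C (finishes minute 60), D can start at minute 60 and finishes at minute 80.
A cannot begin until its own release at minute 20. It runs from minute 20 to 20 + 36 = minute 56.
For E: D (finishes minute 80); A (finishes minute 56). Taking the maximum gives a start of minute 80, and it finishes at 80 + 65 = minute 145.
F waits on E (finishes minute 145); A (finishes minute 56, plus 20-minute gap → minute 76). The latest of these is minute 145, which is the earliest F can start.

145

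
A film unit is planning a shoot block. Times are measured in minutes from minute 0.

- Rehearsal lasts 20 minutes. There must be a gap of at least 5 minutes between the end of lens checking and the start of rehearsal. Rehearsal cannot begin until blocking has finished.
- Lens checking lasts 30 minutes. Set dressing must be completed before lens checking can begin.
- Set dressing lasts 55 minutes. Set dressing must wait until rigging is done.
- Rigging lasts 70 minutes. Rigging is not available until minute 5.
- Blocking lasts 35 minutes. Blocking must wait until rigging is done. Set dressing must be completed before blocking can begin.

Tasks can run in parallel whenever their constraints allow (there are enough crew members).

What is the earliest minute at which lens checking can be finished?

After its own release at minute 5, rigging can start at minute 5 and finishes at minute 75.
Set dressing waits on rigging (finishes minute 75), so it starts at minute 75 and finishes at 75 + 55 = minute 130.
Lens checking cannot begin until set dressing (finishes minute 130). It runs from minute 130 to 130 + 30 = minute 160.

160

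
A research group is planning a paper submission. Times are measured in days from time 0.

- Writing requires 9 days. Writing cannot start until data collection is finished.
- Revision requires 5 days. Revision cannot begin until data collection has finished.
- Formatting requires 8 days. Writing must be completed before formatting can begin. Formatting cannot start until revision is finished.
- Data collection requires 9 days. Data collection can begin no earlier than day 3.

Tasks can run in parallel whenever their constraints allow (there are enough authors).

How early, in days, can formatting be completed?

29

Data collection cannot begin until its own release at day 3. It runs from day 3 to 3 + 9 = day 12.
Revision cannot begin until data collection (finishes day 12). It runs from day 12 to 12 + 5 = day 17.
After data collection (finishes day 12), writing can start at day 12 and finishes at day 21.
Formatting cannot start until writing (finishes day 21); revision (finishes day 17). The controlling bound is day 21, so formatting finishes at 21 + 8 = day 29.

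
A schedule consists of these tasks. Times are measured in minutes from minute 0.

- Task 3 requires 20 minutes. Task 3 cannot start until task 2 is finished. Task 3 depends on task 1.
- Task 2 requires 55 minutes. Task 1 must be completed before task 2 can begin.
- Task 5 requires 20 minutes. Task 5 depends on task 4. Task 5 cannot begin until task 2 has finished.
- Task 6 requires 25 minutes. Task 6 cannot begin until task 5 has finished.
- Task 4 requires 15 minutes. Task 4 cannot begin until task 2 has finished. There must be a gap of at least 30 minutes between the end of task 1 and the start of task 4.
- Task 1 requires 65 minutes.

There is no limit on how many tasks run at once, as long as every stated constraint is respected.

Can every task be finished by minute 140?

No

Task 1 has no prerequisites, so it starts at minute 0 and finishes at minute 65.
After task 1 (finishes minute 65), task 2 can start at minute 65 and finishes at minute 120.
For task 4: task 2 (finishes minute 120); task 1 (finishes minute 65, plus 30-minute gap → minute 95). Taking the maximum gives a start of minute 120, and it finishes at 120 + 15 = minute 135.
Task 5 cannot start until task 4 (finishes minute 135); task 2 (finishes minute 120). The controlling bound is minute 135, so task 5 finishes at 135 + 20 = minute 155.
Task 6 cannot begin until task 5 (finishes minute 155). It runs from minute 155 to 155 + 25 = minute 180.
Task 3 cannot start until task 2 (finishes minute 120); task 1 (finishes minute 65). The controlling bound is minute 120, so task 3 finishes at 120 + 20 = minute 140.
The earliest everything can be done is minute 180, which is after the deadline of 140, so it is not possible.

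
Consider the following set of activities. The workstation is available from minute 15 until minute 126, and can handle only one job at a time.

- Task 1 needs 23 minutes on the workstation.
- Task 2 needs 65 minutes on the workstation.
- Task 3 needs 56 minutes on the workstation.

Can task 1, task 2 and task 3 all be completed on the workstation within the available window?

The workstation window is 126 − 15 = 111 minutes.
Running back to back, the jobs need 23 + 65 + 56 = 144 minutes on the workstation.
Since 144 > 111, they cannot all fit.

No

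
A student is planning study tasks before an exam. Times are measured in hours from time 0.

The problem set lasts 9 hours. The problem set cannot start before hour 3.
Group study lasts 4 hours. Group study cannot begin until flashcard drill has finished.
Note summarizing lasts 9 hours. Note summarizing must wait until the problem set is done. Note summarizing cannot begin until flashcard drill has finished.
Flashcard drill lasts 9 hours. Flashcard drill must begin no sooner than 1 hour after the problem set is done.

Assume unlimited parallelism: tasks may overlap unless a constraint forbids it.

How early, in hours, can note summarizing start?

After its own release at hour 3, the problem set can start at hour 3 and finishes at hour 12.
Flashcard drill cannot begin until the problem set (finishes hour 12, plus 1-hour gap → hour 13). It runs from hour 13 to 13 + 9 = hour 22.
Note summarizing waits on the problem set (finishes hour 12); flashcard drill (finishes hour 22). The latest of these is hour 22, which is the earliest note summarizing can start.

22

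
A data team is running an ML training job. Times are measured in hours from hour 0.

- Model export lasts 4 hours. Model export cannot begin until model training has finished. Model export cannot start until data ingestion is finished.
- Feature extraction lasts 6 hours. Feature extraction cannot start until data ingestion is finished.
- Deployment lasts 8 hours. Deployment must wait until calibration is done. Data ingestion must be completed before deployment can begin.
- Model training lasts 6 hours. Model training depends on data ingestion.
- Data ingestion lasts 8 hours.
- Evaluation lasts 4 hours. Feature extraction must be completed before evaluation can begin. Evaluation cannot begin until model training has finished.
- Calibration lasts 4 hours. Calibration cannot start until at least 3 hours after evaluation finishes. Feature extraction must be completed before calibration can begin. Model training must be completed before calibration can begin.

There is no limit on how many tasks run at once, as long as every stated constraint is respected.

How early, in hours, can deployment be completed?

33

Data ingestion can start immediately at hour 0; it finishes at hour 8.
Model training waits on data ingestion (finishes hour 8), so it starts at hour 8 and finishes at 8 + 6 = hour 14.
Feature extraction cannot begin until data ingestion (finishes hour 8). It runs from hour 8 to 8 + 6 = hour 14.
Evaluation cannot start until feature extraction (finishes hour 14); model training (finishes hour 14). The controlling bound is hour 14, so evaluation finishes at 14 + 4 = hour 18.
Calibration cannot start until evaluation (finishes hour 18, plus 3-hour gap → hour 21); feature extraction (finishes hour 14); model training (finishes hour 14). The controlling bound is hour 21, so calibration finishes at 21 + 4 = hour 25.
Deployment has to wait for calibration (finishes hour 25); data ingestion (finishes hour 8). The latest of these is hour 25, so deployment runs hour 25 to 25 + 8 = hour 33.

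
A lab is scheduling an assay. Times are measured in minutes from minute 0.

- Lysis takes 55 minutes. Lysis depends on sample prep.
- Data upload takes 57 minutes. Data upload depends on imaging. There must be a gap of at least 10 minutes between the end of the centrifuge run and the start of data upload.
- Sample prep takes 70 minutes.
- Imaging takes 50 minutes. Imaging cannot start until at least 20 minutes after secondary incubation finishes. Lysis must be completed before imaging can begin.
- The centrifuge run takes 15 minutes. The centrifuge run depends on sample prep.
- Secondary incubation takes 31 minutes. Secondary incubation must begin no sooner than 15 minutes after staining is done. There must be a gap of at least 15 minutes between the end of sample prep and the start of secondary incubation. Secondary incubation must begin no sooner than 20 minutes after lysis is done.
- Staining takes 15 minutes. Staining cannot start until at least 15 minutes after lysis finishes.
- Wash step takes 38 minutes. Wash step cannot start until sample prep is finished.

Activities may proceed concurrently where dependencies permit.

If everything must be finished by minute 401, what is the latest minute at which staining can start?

213

Nothing follows data upload; the deadline of minute 401 is its only limit. It must start by 401 − 57 = minute 344.
Imaging feeds into data upload (must start by minute 344); so imaging must finish by minute 344 and therefore start by minute 294.
Secondary incubation has to be done before imaging (must start by minute 294, minus 20-minute gap → minute 274). That means finishing by minute 274, i.e. starting by 274 − 31 = minute 243.
Since secondary incubation (must start by minute 243, minus 15-minute gap → minute 228) depends on it, staining must finish by minute 228. Backing off its 15-minute duration gives a latest start of minute 213.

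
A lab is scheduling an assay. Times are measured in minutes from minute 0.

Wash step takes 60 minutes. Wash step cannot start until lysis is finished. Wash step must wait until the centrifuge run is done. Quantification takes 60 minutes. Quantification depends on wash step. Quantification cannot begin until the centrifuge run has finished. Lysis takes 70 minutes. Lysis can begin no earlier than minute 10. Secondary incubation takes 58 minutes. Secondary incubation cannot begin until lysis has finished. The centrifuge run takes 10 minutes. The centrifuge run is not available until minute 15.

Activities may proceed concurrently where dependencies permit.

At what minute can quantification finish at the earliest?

The centrifuge run waits on its own release at minute 15, so it starts at minute 15 and finishes at 15 + 10 = minute 25.
After its own release at minute 10, lysis can start at minute 10 and finishes at minute 80.
Wash step needs all of lysis (finishes minute 80); the centrifuge run (finishes minute 25). That puts its earliest start at minute 80; it finishes at 80 + 60 = minute 140.
Quantification needs all of wash step (finishes minute 140); the centrifuge run (finishes minute 25). That puts its earliest start at minute 140; it finishes at 140 + 60 = minute 200.

200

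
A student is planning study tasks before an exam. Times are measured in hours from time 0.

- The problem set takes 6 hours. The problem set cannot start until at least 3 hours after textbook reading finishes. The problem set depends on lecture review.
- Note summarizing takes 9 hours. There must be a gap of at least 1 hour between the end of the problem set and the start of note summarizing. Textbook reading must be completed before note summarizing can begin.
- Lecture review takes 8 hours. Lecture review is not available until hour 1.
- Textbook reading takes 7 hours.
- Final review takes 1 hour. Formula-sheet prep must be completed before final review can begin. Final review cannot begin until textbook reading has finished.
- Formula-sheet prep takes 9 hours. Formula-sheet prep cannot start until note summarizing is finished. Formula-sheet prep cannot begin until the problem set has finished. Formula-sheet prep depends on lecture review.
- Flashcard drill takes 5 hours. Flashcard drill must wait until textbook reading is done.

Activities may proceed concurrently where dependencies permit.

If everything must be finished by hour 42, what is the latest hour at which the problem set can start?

To finish by hour 42, final review (duration 1) must start no later than hour 41.
Formula-sheet prep feeds into final review (must start by hour 41); so formula-sheet prep must finish by hour 41 and therefore start by hour 32.
Note summarizing feeds into formula-sheet prep (must start by hour 32); so note summarizing must finish by hour 32 and therefore start by hour 23.
The problem set has several dependents: note summarizing (must start by hour 23, minus 1-hour gap → hour 22); formula-sheet prep (must start by hour 32). The earliest of those limits is hour 22, so the problem set must start by 22 − 6 = hour 16.

16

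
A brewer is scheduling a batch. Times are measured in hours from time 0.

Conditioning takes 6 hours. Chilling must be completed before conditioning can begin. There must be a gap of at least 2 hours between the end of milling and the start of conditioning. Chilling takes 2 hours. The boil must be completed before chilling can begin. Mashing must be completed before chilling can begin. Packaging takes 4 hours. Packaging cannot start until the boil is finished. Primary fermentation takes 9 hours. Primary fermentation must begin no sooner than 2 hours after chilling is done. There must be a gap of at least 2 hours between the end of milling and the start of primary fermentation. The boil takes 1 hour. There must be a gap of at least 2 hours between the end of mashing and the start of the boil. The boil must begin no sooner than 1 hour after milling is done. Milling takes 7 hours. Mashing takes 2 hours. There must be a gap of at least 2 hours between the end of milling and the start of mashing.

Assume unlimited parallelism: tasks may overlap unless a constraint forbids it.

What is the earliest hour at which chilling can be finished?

Nothing blocks milling, so it runs from hour 0 to hour 7.
Mashing cannot begin until milling (finishes hour 7, plus 2-hour gap → hour 9). It runs from hour 9 to 9 + 2 = hour 11.
The boil has to wait for mashing (finishes hour 11, plus 2-hour gap → hour 13); milling (finishes hour 7, plus 1-hour gap → hour 8). The latest of these is hour 13, so the boil runs hour 13 to 13 + 1 = hour 14.
Chilling cannot start until the boil (finishes hour 14); mashing (finishes hour 11). The controlling bound is hour 14, so chilling finishes at 14 + 2 = hour 16.

16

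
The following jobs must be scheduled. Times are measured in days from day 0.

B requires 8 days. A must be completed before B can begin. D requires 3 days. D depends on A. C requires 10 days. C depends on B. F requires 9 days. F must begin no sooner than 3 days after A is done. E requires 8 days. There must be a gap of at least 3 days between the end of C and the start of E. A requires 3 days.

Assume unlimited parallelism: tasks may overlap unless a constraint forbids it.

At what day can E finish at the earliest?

32

Nothing blocks A, so it runs from day 0 to day 3.
B cannot begin until A (finishes day 3). It runs from day 3 to 3 + 8 = day 11.
C waits on B (finishes day 11), so it starts at day 11 and finishes at 11 + 10 = day 21.
E waits on C (finishes day 21, plus 3-day gap → day 24), so it starts at day 24 and finishes at 24 + 8 = day 32.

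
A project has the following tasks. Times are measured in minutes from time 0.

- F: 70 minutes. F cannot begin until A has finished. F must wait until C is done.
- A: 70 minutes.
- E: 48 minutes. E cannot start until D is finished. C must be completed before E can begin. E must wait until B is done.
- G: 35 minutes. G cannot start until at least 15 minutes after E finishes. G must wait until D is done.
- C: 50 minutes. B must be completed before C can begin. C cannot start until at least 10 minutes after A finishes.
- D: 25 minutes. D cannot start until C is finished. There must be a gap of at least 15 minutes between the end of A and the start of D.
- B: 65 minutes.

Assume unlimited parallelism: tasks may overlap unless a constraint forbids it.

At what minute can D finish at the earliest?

B has no prerequisites, so it starts at minute 0 and finishes at minute 65.
A has no prerequisites, so it starts at minute 0 and finishes at minute 70.
For C: B (finishes minute 65); A (finishes minute 70, plus 10-minute gap → minute 80). Taking the maximum gives a start of minute 80, and it finishes at 80 + 50 = minute 130.
For D: C (finishes minute 130); A (finishes minute 70, plus 15-minute gap → minute 85). Taking the maximum gives a start of minute 130, and it finishes at 130 + 25 = minute 155.

155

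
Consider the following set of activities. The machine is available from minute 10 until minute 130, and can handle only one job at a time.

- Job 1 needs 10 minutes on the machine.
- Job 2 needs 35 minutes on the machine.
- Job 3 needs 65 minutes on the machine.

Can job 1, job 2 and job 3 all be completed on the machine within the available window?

Yes

The machine window is 130 − 10 = 120 minutes.
Running back to back, the jobs need 10 + 35 + 65 = 110 minutes on the machine.
Since 110 ≤ 120, they fit within the window.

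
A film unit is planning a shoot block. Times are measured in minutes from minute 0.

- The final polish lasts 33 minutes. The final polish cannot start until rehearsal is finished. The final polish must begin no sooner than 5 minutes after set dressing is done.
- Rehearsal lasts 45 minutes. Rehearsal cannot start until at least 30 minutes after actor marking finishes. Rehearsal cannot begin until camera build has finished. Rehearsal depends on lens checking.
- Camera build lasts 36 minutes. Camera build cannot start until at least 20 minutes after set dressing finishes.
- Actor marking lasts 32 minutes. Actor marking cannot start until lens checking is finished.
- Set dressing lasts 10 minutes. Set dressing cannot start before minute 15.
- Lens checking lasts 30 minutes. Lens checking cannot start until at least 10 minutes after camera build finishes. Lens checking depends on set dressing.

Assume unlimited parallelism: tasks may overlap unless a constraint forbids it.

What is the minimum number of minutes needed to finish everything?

Set dressing cannot begin until its own release at minute 15. It runs from minute 15 to 15 + 10 = minute 25.
Camera build waits on set dressing (finishes minute 25, plus 20-minute gap → minute 45), so it starts at minute 45 and finishes at 45 + 36 = minute 81.
Lens checking cannot start until camera build (finishes minute 81, plus 10-minute gap → minute 91); set dressing (finishes minute 25). The controlling bound is minute 91, so lens checking finishes at 91 + 30 = minute 121.
Actor marking cannot begin until lens checking (finishes minute 121). It runs from minute 121 to 121 + 32 = minute 153.
Rehearsal has to wait for actor marking (finishes minute 153, plus 30-minute gap → minute 183); camera build (finishes minute 81); lens checking (finishes minute 121). The latest of these is minute 183, so rehearsal runs minute 183 to 183 + 45 = minute 228.
The final polish needs all of rehearsal (finishes minute 228); set dressing (finishes minute 25, plus 5-minute gap → minute 30). That puts its earliest start at minute 228; it finishes at 228 + 33 = minute 261.
All tasks are finished once the last one completes. Finish times: Set dressing at 25, Camera build at 81, Lens checking at 121, Actor marking at 153, Rehearsal at 228, The final polish at 261. The latest is minute 261.

261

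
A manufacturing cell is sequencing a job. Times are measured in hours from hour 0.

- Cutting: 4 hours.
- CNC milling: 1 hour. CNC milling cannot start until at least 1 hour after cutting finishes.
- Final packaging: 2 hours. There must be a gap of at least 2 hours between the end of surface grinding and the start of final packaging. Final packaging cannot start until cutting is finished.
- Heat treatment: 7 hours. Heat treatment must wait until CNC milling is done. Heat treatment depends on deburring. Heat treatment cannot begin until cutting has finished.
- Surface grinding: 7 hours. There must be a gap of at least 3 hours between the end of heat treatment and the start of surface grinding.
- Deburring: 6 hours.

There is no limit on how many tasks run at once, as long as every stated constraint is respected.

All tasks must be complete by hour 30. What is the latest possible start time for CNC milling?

To finish by hour 30, final packaging (duration 2) must start no later than hour 28.
Surface grinding feeds into final packaging (must start by hour 28, minus 2-hour gap → hour 26); so surface grinding must finish by hour 26 and therefore start by hour 19.
Heat treatment feeds into surface grinding (must start by hour 19, minus 3-hour gap → hour 16); so heat treatment must finish by hour 16 and therefore start by hour 9.
CNC milling feeds into heat treatment (must start by hour 9); so CNC milling must finish by hour 9 and therefore start by hour 8.

8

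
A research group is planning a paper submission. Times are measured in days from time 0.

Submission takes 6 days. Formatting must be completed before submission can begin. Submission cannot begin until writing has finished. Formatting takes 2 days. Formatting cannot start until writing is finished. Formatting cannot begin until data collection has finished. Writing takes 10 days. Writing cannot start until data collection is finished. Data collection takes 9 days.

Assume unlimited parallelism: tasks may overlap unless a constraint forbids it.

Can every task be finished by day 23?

No

Data collection has no prerequisites, so it starts at day 0 and finishes at day 9.
Writing waits on data collection (finishes day 9), so it starts at day 9 and finishes at 9 + 10 = day 19.
Formatting cannot start until writing (finishes day 19); data collection (finishes day 9). The controlling bound is day 19, so formatting finishes at 19 + 2 = day 21.
For submission: formatting (finishes day 21); writing (finishes day 19). Taking the maximum gives a start of day 21, and it finishes at 21 + 6 = day 27.
The earliest everything can be done is day 27, which is after the deadline of 23, so it is not possible.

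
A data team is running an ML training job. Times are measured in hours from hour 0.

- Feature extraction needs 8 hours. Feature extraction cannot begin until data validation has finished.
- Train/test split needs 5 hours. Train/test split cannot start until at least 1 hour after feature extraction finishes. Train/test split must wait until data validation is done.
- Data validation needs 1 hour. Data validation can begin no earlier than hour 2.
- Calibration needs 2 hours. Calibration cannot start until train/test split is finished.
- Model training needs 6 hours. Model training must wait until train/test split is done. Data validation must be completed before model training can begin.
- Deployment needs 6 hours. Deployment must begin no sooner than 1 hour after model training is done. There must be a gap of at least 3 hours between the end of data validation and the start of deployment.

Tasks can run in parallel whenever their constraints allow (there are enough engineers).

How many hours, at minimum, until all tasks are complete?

After its own release at hour 2, data validation can start at hour 2 and finishes at hour 3.
After data validation (finishes hour 3), feature extraction can start at hour 3 and finishes at hour 11.
For train/test split: feature extraction (finishes hour 11, plus 1-hour gap → hour 12); data validation (finishes hour 3). Taking the maximum gives a start of hour 12, and it finishes at 12 + 5 = hour 17.
Calibration cannot begin until train/test split (finishes hour 17). It runs from hour 17 to 17 + 2 = hour 19.
Model training has to wait for train/test split (finishes hour 17); data validation (finishes hour 3). The latest of these is hour 17, so model training runs hour 17 to 17 + 6 = hour 23.
Deployment cannot start until model training (finishes hour 23, plus 1-hour gap → hour 24); data validation (finishes hour 3, plus 3-hour gap → hour 6). The controlling bound is hour 24, so deployment finishes at 24 + 6 = hour 30.
All tasks are finished once the last one completes. Finish times: Data validation at 3, Feature extraction at 11, Train/test split at 17, Model training at 23, Calibration at 19, Deployment at 30. The latest is hour 30.

30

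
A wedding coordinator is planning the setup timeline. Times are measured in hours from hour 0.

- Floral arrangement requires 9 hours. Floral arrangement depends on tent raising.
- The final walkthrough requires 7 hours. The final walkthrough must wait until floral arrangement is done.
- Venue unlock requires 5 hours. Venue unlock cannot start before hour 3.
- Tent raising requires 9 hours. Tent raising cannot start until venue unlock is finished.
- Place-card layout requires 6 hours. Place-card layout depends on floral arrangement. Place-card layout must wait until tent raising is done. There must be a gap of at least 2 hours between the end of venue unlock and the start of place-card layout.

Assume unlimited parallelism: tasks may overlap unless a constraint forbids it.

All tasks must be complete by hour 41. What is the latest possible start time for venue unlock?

11

To finish by hour 41, place-card layout (duration 6) must start no later than hour 35.
To finish by hour 41, the final walkthrough (duration 7) must start no later than hour 34.
Floral arrangement must finish in time for place-card layout (must start by hour 35); the final walkthrough (must start by hour 34). The tightest is hour 34, so floral arrangement must start by 34 − 9 = hour 25.
For tent raising: floral arrangement (must start by hour 25); place-card layout (must start by hour 35). The most restrictive is hour 25; with a 9-hour duration, tent raising must start by hour 16.
Venue unlock must finish in time for tent raising (must start by hour 16); place-card layout (must start by hour 35, minus 2-hour gap → hour 33). The tightest is hour 16, so venue unlock must start by 16 − 5 = hour 11.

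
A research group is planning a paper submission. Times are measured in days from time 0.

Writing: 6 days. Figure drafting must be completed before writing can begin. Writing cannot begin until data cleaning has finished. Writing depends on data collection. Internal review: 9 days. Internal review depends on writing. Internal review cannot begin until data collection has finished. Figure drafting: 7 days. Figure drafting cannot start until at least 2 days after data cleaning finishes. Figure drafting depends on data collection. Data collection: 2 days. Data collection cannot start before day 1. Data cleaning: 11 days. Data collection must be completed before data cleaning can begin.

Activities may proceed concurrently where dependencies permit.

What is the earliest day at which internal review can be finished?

38

Data collection waits on its own release at day 1, so it starts at day 1 and finishes at 1 + 2 = day 3.
Data cleaning cannot begin until data collection (finishes day 3). It runs from day 3 to 3 + 11 = day 14.
Figure drafting cannot start until data cleaning (finishes day 14, plus 2-day gap → day 16); data collection (finishes day 3). The controlling bound is day 16, so figure drafting finishes at 16 + 7 = day 23.
For writing: figure drafting (finishes day 23); data cleaning (finishes day 14); data collection (finishes day 3). Taking the maximum gives a start of day 23, and it finishes at 23 + 6 = day 29.
Internal review cannot start until writing (finishes day 29); data collection (finishes day 3). The controlling bound is day 29, so internal review finishes at 29 + 9 = day 38.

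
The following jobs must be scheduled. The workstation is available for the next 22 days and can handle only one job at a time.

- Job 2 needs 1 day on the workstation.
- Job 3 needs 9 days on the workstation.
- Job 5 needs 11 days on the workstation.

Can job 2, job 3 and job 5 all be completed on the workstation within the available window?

Running back to back, the jobs need 1 + 9 + 11 = 21 days on the workstation.
Since 21 ≤ 22, they fit within the window.

Yes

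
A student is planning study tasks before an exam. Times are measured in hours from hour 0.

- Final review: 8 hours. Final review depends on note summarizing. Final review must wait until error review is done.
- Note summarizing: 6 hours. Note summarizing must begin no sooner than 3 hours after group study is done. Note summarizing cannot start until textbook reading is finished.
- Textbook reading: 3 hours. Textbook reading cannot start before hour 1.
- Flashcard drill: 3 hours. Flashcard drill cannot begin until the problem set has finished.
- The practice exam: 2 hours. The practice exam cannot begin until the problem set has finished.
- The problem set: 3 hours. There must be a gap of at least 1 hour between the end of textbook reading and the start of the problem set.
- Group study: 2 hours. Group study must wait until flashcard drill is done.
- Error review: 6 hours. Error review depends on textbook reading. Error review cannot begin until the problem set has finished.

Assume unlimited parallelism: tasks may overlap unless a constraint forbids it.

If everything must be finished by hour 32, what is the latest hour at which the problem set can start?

Final review must finish by hour 32; it takes 8 hours, so it must start by 32 − 8 = hour 24.
Note summarizing must finish before final review (must start by hour 24). With a 6-hour duration, note summarizing must start by 24 − 6 = hour 18.
Group study must finish before note summarizing (must start by hour 18, minus 3-hour gap → hour 15). With a 2-hour duration, group study must start by 15 − 2 = hour 13.
Since group study (must start by hour 13) depends on it, flashcard drill must finish by hour 13. Backing off its 3-hour duration gives a latest start of hour 10.
The practice exam must finish by hour 32; it takes 2 hours, so it must start by 32 − 2 = hour 30.
Error review has to be done before final review (must start by hour 24). That means finishing by hour 24, i.e. starting by 24 − 6 = hour 18.
The problem set must finish in time for flashcard drill (must start by hour 10); the practice exam (must start by hour 30); error review (must start by hour 18). The tightest is hour 10, so the problem set must start by 10 − 3 = hour 7.

7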